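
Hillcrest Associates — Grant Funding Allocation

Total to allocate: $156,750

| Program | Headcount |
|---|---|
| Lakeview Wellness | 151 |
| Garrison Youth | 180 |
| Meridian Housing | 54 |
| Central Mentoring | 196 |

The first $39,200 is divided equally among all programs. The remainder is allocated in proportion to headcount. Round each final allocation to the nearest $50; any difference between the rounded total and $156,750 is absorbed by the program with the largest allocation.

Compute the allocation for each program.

Lakeview Wellness: $40,350 | Garrison Youth: $46,200 | Meridian Housing: $20,750 | Central Mentoring: $49,450

First tranche $39,200 split equally: $9,800 each.
Remainder $117,550 by headcount (total 581): Lakeview Wellness 30,550.86 → $30,550; Garrison Youth 36,418.24 → $36,400; Meridian Housing 10,925.47 → $10,950; Central Mentoring 39,655.42 → $39,650.
Totals: Lakeview Wellness $9,800 + $30,550 = $40,350; Garrison Youth $9,800 + $36,400 = $46,200; Meridian Housing $9,800 + $10,950 = $20,750; Central Mentoring $9,800 + $39,650 = $49,450.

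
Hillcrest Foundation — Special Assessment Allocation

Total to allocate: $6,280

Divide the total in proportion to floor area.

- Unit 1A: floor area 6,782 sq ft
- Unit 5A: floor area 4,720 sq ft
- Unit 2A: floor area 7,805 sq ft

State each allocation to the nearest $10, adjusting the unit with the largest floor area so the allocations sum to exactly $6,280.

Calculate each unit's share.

Total floor area = 19,307.
Proportional shares: Unit 1A 6,782/19,307 × $6,280 = 2,205.99; Unit 5A 4,720/19,307 × $6,280 = 1,535.28; Unit 2A 7,805/19,307 × $6,280 = 2,538.74.
After rounding ($10): Unit 1A $2,210; Unit 5A $1,540; Unit 2A $2,540. Sum = $6,290.
Difference $6,280 − $6,290 = −$10 applied to largest floor area (Unit 2A): Unit 2A becomes $2,530.

Unit 1A: $2,210; Unit 5A: $1,540; Unit 2A: $2,530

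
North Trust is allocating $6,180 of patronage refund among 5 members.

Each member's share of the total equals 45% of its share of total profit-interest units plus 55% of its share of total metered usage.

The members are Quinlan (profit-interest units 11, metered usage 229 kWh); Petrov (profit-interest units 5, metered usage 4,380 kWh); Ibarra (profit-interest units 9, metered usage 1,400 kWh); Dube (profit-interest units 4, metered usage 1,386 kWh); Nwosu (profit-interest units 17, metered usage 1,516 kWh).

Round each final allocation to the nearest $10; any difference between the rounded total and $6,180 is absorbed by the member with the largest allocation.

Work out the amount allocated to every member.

Quinlan: $750; Petrov: $1,970; Ibarra: $1,080; Dube: $770; Nwosu: $1,610

Totals — profit-interest units 46, metered usage 8,911.
Combined weights (45% profit-interest units + 55% metered usage): Quinlan 0.1217; Petrov 0.3193; Ibarra 0.1745; Dube 0.1247; Nwosu 0.2599.
Pro-rata amounts: Quinlan 752.37; Petrov 1,972.98; Ibarra 1,078.12; Dube 770.50; Nwosu 1,606.02.
At nearest $10: Quinlan $750; Petrov $1,970; Ibarra $1,080; Dube $770; Nwosu $1,610. Sum = $6,180.
Rounded total matches; no reconciliation needed.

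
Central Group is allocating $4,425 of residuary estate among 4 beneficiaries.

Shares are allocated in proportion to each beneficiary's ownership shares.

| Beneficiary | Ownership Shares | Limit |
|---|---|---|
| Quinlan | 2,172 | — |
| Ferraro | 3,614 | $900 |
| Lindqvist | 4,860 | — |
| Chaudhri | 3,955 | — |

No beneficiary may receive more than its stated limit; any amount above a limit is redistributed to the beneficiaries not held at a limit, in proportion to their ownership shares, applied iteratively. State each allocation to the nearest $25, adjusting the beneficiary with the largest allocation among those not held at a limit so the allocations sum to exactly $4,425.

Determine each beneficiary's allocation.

Ownership shares total: 14,601.
Proportional shares (ignoring caps): Quinlan 658.25; Ferraro 1,095.26; Lindqvist 1,472.88; Chaudhri 1,198.61.
Cap binds for Ferraro ($900); remaining pool $3,525 reallocated over remaining ownership shares 10,987.
Shares after redistribution: Quinlan 696.85 → $700; Lindqvist 1,559.25 → $1,550; Chaudhri 1,268.90 → $1,275.

Quinlan: $700; Ferraro: $900; Lindqvist: $1,550; Chaudhri: $1,275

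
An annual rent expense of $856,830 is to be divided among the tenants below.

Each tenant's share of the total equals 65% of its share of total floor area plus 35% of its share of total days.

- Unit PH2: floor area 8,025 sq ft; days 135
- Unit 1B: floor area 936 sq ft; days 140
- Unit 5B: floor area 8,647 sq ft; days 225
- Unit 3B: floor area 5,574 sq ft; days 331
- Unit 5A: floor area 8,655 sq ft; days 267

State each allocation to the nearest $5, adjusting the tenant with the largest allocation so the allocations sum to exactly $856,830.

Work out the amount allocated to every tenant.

Unit PH2: $177,255; Unit 1B: $54,610; Unit 5B: $212,720; Unit 3B: $187,915; Unit 5A: $224,330

Totals — floor area 31,837, days 1,098.
Blended shares (65% floor area + 35% days): Unit PH2 0.2069; Unit 1B 0.0637; Unit 5B 0.2483; Unit 3B 0.2193; Unit 5A 0.2618.
Raw shares: Unit PH2 177,256.85; Unit 1B 54,611.29; Unit 5B 212,718.98; Unit 3B 187,912.73; Unit 5A 224,330.15.
After rounding ($5): Unit PH2 $177,255; Unit 1B $54,610; Unit 5B $212,720; Unit 3B $187,915; Unit 5A $224,330. Sum = $856,830.
Sum already equals the total — no adjustment.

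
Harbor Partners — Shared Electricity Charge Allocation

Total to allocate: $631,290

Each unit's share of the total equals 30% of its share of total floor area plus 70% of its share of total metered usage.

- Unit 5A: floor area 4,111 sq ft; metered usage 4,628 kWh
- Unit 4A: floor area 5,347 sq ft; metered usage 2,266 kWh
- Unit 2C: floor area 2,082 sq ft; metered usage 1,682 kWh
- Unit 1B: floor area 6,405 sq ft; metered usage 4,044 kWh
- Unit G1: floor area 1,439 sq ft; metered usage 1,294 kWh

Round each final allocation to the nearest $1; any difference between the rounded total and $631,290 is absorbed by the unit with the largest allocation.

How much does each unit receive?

Totals — floor area 19,384, metered usage 13,914.
Blended shares (30% floor area + 70% metered usage): Unit 5A 0.2965; Unit 4A 0.1968; Unit 2C 0.1168; Unit 1B 0.3026; Unit G1 0.0874.
Proportional shares: Unit 5A 187,149.00; Unit 4A 124,208.90; Unit 2C 73,761.35; Unit 1B 191,014.41; Unit G1 55,156.34.
Rounded to nearest $1: Unit 5A $187,149; Unit 4A $124,209; Unit 2C $73,761; Unit 1B $191,014; Unit G1 $55,156. Sum = $631,289.
Difference $631,290 − $631,289 = +$1 applied to largest allocation (Unit 1B): Unit 1B becomes $191,015.

Unit 5A: $187,149 | Unit 4A: $124,209 | Unit 2C: $73,761 | Unit 1B: $191,015 | Unit G1: $55,156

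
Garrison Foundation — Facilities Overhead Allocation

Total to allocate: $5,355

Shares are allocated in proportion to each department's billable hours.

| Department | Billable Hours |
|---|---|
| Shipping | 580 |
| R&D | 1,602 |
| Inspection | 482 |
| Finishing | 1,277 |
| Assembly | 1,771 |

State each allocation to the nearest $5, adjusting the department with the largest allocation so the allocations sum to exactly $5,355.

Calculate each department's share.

Shipping: $545 · R&D: $1,500 · Inspection: $450 · Finishing: $1,195 · Assembly: $1,665

Sum of billable hours: 5,712.
Raw shares: Shipping 580/5,712 × $5,355 = 543.75; R&D 1,602/5,712 × $5,355 = 1,501.88; Inspection 482/5,712 × $5,355 = 451.88; Finishing 1,277/5,712 × $5,355 = 1,197.19; Assembly 1,771/5,712 × $5,355 = 1,660.31.
At nearest $5: Shipping $545; R&D $1,500; Inspection $450; Finishing $1,195; Assembly $1,660. Sum = $5,350.
Difference $5,355 − $5,350 = +$5 applied to largest allocation (Assembly): Assembly becomes $1,665.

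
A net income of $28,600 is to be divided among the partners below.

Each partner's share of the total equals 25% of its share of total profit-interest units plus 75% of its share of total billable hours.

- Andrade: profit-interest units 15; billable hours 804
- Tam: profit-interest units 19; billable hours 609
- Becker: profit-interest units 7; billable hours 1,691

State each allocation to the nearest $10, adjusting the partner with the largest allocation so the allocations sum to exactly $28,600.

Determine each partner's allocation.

Andrade: $8,170 · Tam: $7,520 · Becker: $12,910

Totals — profit-interest units 41, billable hours 3,104.
Blended shares (25% profit-interest units + 75% billable hours): Andrade 0.2857; Tam 0.2630; Becker 0.4513.
Raw shares: Andrade 8,171.85; Tam 7,521.87; Becker 12,906.28.
At nearest $10: Andrade $8,170; Tam $7,520; Becker $12,910. Sum = $28,600.
No rounding difference to absorb.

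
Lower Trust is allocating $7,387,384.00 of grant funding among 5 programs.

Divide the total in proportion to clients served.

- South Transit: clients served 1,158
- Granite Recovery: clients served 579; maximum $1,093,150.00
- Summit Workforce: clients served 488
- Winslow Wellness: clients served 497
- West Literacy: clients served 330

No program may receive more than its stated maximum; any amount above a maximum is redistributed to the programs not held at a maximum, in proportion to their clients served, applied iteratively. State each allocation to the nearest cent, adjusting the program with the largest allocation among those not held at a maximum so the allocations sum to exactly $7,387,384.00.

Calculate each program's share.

South Transit: $2,947,320.24; Granite Recovery: $1,093,150.00; Summit Workforce: $1,242,048.60; Winslow Wellness: $1,264,955.24; West Literacy: $839,909.92

Sum of clients served: 3,052.
Proportional shares (ignoring caps): South Transit 2,802,945.8296; Granite Recovery 1,401,472.9148; Summit Workforce 1,181,206.8781; Winslow Wellness 1,202,991.4312; West Literacy 798,766.9463.
Capped: Granite Recovery ($1,093,150.00); balance $6,294,234.00 reallocated over remaining clients served 2,473.
Remaining shares: South Transit 2,947,320.2475 → $2,947,320.25; Summit Workforce 1,242,048.6017 → $1,242,048.60; Winslow Wellness 1,264,955.2357 → $1,264,955.24; West Literacy 839,909.9151 → $839,909.92.
Rounding difference −$0.01 applied to South Transit → $2,947,320.24.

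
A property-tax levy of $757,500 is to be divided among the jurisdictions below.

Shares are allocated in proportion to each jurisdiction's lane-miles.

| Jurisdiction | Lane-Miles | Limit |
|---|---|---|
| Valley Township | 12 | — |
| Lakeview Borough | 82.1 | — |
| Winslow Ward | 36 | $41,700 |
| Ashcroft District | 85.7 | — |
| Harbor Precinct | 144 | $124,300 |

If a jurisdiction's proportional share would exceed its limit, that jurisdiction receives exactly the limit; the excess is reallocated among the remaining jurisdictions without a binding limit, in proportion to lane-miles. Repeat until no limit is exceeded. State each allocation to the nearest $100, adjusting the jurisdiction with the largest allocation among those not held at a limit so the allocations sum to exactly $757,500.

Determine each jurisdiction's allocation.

Total lane-miles = 359.8.
Pro-rata shares before constraints: Valley Township 25,264.04; Lakeview Borough 172,848.11; Winslow Ward 75,792.11; Ashcroft District 180,427.32; Harbor Precinct 303,168.43.
Capped: Winslow Ward ($41,700), Harbor Precinct ($124,300); remaining pool $591,500 reallocated over remaining lane-miles 179.8.
Remaining shares: Valley Township 39,477.20 → $39,500; Lakeview Borough 270,089.82 → $270,100; Ashcroft District 281,932.98 → $281,900.

Valley Township: $39,500 · Lakeview Borough: $270,100 · Winslow Ward: $41,700 · Ashcroft District: $281,900 · Harbor Precinct: $124,300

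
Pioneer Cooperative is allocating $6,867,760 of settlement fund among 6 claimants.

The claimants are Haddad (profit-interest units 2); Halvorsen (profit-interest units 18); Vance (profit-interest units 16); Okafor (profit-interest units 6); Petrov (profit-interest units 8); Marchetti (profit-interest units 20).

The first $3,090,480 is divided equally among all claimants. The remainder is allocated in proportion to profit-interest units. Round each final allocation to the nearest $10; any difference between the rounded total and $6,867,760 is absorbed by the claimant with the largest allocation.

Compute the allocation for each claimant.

Haddad: $623,000 · Halvorsen: $1,486,380 · Vance: $1,378,460 · Okafor: $838,850 · Petrov: $946,770 · Marchetti: $1,594,300

$3,090,480 shared equally gives $515,080 per claimant.
Remainder $3,777,280 by profit-interest units (total 70): Haddad 107,922.29 → $107,920; Halvorsen 971,300.57 → $971,300; Vance 863,378.29 → $863,380; Okafor 323,766.86 → $323,770; Petrov 431,689.14 → $431,690; Marchetti 1,079,222.86 → $1,079,220.
Totals: Haddad $515,080 + $107,920 = $623,000; Halvorsen $515,080 + $971,300 = $1,486,380; Vance $515,080 + $863,380 = $1,378,460; Okafor $515,080 + $323,770 = $838,850; Petrov $515,080 + $431,690 = $946,770; Marchetti $515,080 + $1,079,220 = $1,594,300.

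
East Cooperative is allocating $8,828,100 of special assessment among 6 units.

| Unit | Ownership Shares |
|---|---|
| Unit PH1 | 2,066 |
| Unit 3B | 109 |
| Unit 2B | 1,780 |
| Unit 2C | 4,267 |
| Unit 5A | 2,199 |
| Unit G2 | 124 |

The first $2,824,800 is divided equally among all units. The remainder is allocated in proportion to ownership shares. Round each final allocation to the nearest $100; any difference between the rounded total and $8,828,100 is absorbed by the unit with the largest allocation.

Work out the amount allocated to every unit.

Unit PH1: $1,647,000; Unit 3B: $532,900; Unit 2B: $1,484,200; Unit 2C: $2,899,900; Unit 5A: $1,722,700; Unit G2: $541,400

$2,824,800 shared equally gives $470,800 per unit.
Remainder $6,003,300 by ownership shares (total 10,545): Unit PH1 1,176,179.97 → $1,176,200; Unit 3B 62,054.03 → $62,100; Unit 2B 1,013,359.32 → $1,013,400; Unit 2C 2,429,215.85 → $2,429,200; Unit 5A 1,251,897.27 → $1,251,900; Unit G2 70,593.57 → $70,600.
Rounding difference −$100 on remainder applied to Unit 2C.
Totals: Unit PH1 $470,800 + $1,176,200 = $1,647,000; Unit 3B $470,800 + $62,100 = $532,900; Unit 2B $470,800 + $1,013,400 = $1,484,200; Unit 2C $470,800 + $2,429,100 = $2,899,900; Unit 5A $470,800 + $1,251,900 = $1,722,700; Unit G2 $470,800 + $70,600 = $541,400.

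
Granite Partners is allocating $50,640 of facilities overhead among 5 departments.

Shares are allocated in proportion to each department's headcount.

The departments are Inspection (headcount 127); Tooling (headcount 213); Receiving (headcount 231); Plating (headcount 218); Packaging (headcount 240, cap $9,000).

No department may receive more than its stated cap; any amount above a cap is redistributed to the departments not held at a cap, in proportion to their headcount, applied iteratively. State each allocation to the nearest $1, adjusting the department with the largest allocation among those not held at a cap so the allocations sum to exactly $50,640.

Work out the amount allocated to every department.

Inspection: $6,703; Tooling: $11,241; Receiving: $12,191; Plating: $11,505; Packaging: $9,000

Sum of headcount: 1,029.
Pro-rata shares before constraints: Inspection 6,250.03; Tooling 10,482.33; Receiving 11,368.16; Plating 10,728.40; Packaging 11,811.08.
Capped: Packaging ($9,000); remaining pool $41,640 reallocated over remaining headcount 789.
Redistributed shares: Inspection 6,702.51 → $6,703; Tooling 11,241.22 → $11,241; Receiving 12,191.18 → $12,191; Plating 11,505.10 → $11,505.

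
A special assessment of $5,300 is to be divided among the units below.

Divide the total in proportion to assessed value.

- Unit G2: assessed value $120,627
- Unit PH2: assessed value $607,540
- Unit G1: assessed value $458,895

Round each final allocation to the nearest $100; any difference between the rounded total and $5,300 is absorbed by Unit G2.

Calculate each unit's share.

Total assessed value = 1,187,062.
Proportional shares: Unit G2 120,627/1,187,062 × $5,300 = 538.58; Unit PH2 607,540/1,187,062 × $5,300 = 2,712.55; Unit G1 458,895/1,187,062 × $5,300 = 2,048.88.
Rounded to nearest $100: Unit G2 $500; Unit PH2 $2,700; Unit G1 $2,000. Sum = $5,200.
Difference $5,300 − $5,200 = +$100 applied to Unit G2: Unit G2 becomes $600.

Unit G2: $600; Unit PH2: $2,700; Unit G1: $2,000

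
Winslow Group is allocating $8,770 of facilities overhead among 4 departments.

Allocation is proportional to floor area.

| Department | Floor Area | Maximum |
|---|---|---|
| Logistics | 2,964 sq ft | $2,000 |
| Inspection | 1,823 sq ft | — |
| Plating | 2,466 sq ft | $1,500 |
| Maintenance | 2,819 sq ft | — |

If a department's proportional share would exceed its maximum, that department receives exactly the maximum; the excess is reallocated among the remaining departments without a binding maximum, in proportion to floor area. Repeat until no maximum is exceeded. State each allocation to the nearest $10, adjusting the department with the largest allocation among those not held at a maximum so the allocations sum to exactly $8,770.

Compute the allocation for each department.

Logistics: $2,000 · Inspection: $2,070 · Plating: $1,500 · Maintenance: $3,200

Floor area total: 10,072.
Proportional shares (ignoring caps): Logistics 2,580.85; Inspection 1,587.34; Plating 2,147.22; Maintenance 2,454.59.
Cap binds for Logistics ($2,000), Plating ($1,500); residual $5,270 reallocated over remaining floor area 4,642.
Remaining shares: Inspection 2,069.63 → $2,070; Maintenance 3,200.37 → $3,200.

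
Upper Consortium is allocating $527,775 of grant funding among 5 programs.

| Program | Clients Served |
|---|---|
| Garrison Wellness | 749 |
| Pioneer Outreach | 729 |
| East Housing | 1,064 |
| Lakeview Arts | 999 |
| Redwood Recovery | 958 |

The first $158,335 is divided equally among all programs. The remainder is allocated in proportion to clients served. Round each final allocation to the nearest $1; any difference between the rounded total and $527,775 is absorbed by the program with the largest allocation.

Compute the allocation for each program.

Equal tier: $158,335 ÷ 5 = $31,667 apiece.
Remainder $369,440 by clients served (total 4,499): Garrison Wellness 61,504.90 → $61,505; Pioneer Outreach 59,862.58 → $59,863; East Housing 87,371.45 → $87,371; Lakeview Arts 82,033.91 → $82,034; Redwood Recovery 78,667.15 → $78,667.
Totals: Garrison Wellness $31,667 + $61,505 = $93,172; Pioneer Outreach $31,667 + $59,863 = $91,530; East Housing $31,667 + $87,371 = $119,038; Lakeview Arts $31,667 + $82,034 = $113,701; Redwood Recovery $31,667 + $78,667 = $110,334.

Garrison Wellness: $93,172 · Pioneer Outreach: $91,530 · East Housing: $119,038 · Lakeview Arts: $113,701 · Redwood Recovery: $110,334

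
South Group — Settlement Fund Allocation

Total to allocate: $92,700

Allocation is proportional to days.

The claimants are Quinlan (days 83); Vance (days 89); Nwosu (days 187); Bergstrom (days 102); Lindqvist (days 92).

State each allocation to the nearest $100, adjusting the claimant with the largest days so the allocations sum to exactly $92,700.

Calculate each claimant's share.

Total days = 83 + 89 + 187 + 102 + 92 = 553.
Unrounded shares: Quinlan 13,913.38; Vance 14,919.17; Nwosu 31,347.02; Bergstrom 17,098.37; Lindqvist 15,422.06.
At nearest $100: Quinlan $13,900; Vance $14,900; Nwosu $31,300; Bergstrom $17,100; Lindqvist $15,400. Sum = $92,600.
Difference $92,700 − $92,600 = +$100 applied to largest days (Nwosu): Nwosu becomes $31,400.

Quinlan: $13,900 · Vance: $14,900 · Nwosu: $31,400 · Bergstrom: $17,100 · Lindqvist: $15,400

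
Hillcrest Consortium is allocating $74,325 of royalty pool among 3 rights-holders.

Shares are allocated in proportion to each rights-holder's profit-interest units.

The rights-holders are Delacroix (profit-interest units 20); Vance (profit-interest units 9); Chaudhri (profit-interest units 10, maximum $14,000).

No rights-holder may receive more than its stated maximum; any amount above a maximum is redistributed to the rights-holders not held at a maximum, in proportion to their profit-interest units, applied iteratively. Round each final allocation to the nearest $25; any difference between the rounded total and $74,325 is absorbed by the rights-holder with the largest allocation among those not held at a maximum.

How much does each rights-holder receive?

Delacroix: $41,600; Vance: $18,725; Chaudhri: $14,000

Combined profit-interest units = 39.
Pro-rata shares before constraints: Delacroix 38,115.38; Vance 17,151.92; Chaudhri 19,057.69.
Capped: Chaudhri ($14,000); residual $60,325 reallocated over remaining profit-interest units 29.
Redistributed shares: Delacroix 41,603.45 → $41,600; Vance 18,721.55 → $18,725.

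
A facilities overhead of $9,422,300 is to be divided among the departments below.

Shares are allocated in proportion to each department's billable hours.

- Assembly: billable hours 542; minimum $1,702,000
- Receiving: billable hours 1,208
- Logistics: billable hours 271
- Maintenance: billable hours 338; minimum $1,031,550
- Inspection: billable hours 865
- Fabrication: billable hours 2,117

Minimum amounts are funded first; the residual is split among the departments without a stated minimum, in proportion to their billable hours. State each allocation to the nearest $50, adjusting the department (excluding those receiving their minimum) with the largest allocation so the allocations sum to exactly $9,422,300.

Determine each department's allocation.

Minimums first: Assembly $1,702,000; Maintenance $1,031,550. Residual $6,688,750.
Residual split over remaining billable hours 4,461: Receiving 1,811,255.32 → $1,811,250; Logistics 406,332.94 → $406,350; Inspection 1,296,966.77 → $1,296,950; Fabrication 3,174,194.97 → $3,174,200.

Assembly: $1,702,000 · Receiving: $1,811,250 · Logistics: $406,350 · Maintenance: $1,031,550 · Inspection: $1,296,950 · Fabrication: $3,174,200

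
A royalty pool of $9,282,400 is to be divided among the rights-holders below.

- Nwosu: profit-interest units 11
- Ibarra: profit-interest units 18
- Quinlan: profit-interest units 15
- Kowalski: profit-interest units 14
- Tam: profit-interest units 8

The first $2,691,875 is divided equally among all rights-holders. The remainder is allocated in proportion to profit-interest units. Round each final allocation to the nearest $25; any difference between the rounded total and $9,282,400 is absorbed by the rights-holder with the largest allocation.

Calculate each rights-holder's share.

First tranche $2,691,875 split equally: $538,375 each.
Remainder $6,590,525 by profit-interest units (total 66): Nwosu 1,098,420.83 → $1,098,425; Ibarra 1,797,415.91 → $1,797,425; Quinlan 1,497,846.59 → $1,497,850; Kowalski 1,397,990.15 → $1,398,000; Tam 798,851.52 → $798,850.
Rounding difference −$25 on remainder applied to Ibarra.
Totals: Nwosu $538,375 + $1,098,425 = $1,636,800; Ibarra $538,375 + $1,797,400 = $2,335,775; Quinlan $538,375 + $1,497,850 = $2,036,225; Kowalski $538,375 + $1,398,000 = $1,936,375; Tam $538,375 + $798,850 = $1,337,225.

Nwosu: $1,636,800 · Ibarra: $2,335,775 · Quinlan: $2,036,225 · Kowalski: $1,936,375 · Tam: $1,337,225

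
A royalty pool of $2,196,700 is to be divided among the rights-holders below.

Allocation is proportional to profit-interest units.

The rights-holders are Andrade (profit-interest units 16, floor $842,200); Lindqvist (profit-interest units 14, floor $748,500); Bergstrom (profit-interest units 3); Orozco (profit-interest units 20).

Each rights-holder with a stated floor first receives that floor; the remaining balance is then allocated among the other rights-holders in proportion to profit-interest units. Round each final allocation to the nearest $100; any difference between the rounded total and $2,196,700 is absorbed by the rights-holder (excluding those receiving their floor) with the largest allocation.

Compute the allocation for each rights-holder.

Minimums first: Andrade $842,200; Lindqvist $748,500. Balance $606,000.
Balance split over remaining profit-interest units 23: Bergstrom 79,043.48 → $79,000; Orozco 526,956.52 → $527,000.

Andrade: $842,200; Lindqvist: $748,500; Bergstrom: $79,000; Orozco: $527,000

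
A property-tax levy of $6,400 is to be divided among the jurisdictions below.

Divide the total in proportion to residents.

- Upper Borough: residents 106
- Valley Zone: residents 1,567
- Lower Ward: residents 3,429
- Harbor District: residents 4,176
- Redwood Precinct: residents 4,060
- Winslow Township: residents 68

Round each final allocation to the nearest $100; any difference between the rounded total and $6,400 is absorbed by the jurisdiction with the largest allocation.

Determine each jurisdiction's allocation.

Upper Borough: $100; Valley Zone: $700; Lower Ward: $1,600; Harbor District: $2,100; Redwood Precinct: $1,900; Winslow Township: $0

Sum of residents: 13,406.
Raw shares: Upper Borough 106/13,406 × $6,400 = 50.60; Valley Zone 1,567/13,406 × $6,400 = 748.08; Lower Ward 3,429/13,406 × $6,400 = 1,637.00; Harbor District 4,176/13,406 × $6,400 = 1,993.61; Redwood Precinct 4,060/13,406 × $6,400 = 1,938.24; Winslow Township 68/13,406 × $6,400 = 32.46.
Rounded to nearest $100: Upper Borough $100; Valley Zone $700; Lower Ward $1,600; Harbor District $2,000; Redwood Precinct $1,900; Winslow Township $0. Sum = $6,300.
Difference $6,400 − $6,300 = +$100 applied to largest allocation (Harbor District): Harbor District becomes $2,100.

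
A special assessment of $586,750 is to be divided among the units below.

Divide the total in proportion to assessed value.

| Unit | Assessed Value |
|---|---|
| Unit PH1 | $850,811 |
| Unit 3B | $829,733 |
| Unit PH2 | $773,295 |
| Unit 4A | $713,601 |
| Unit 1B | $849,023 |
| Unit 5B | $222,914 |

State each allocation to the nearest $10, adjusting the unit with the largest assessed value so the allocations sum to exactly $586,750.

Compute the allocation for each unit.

Total assessed value = 4,239,377.
Raw shares: Unit PH1 850,811/4,239,377 × $586,750 = 117,756.30; Unit 3B 829,733/4,239,377 × $586,750 = 114,839.01; Unit PH2 773,295/4,239,377 × $586,750 = 107,027.72; Unit 4A 713,601/4,239,377 × $586,750 = 98,765.78; Unit 1B 849,023/4,239,377 × $586,750 = 117,508.83; Unit 5B 222,914/4,239,377 × $586,750 = 30,852.36.
Rounded to nearest $10: Unit PH1 $117,760; Unit 3B $114,840; Unit PH2 $107,030; Unit 4A $98,770; Unit 1B $117,510; Unit 5B $30,850. Sum = $586,760.
Difference $586,750 − $586,760 = −$10 applied to largest assessed value (Unit PH1): Unit PH1 becomes $117,750.

Unit PH1: $117,750 · Unit 3B: $114,840 · Unit PH2: $107,030 · Unit 4A: $98,770 · Unit 1B: $117,510 · Unit 5B: $30,850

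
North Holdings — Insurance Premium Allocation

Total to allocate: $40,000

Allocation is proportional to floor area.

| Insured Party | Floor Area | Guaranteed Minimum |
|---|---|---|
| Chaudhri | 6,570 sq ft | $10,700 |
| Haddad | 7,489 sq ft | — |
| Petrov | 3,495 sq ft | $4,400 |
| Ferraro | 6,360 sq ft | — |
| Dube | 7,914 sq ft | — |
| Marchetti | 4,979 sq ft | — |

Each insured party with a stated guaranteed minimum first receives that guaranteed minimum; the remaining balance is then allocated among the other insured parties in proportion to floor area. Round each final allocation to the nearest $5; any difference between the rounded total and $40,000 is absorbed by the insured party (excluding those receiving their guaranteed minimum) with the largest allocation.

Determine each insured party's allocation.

Fund the minimums — Chaudhri $10,700; Petrov $4,400. Residual $24,900.
Residual split over remaining floor area 26,742: Haddad 6,973.15 → $6,975; Ferraro 5,921.92 → $5,920; Dube 7,368.88 → $7,370; Marchetti 4,636.04 → $4,635.

Chaudhri: $10,700 · Haddad: $6,975 · Petrov: $4,400 · Ferraro: $5,920 · Dube: $7,370 · Marchetti: $4,635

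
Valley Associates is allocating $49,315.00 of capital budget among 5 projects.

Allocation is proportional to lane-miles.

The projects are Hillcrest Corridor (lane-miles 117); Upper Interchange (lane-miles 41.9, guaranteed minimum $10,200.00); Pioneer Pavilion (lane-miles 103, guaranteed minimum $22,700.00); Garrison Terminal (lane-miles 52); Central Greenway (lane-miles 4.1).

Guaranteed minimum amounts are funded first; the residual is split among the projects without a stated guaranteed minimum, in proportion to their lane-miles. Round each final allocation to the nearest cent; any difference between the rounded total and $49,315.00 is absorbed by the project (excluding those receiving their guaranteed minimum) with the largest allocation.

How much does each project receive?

Hillcrest Corridor: $11,095.06; Upper Interchange: $10,200.00; Pioneer Pavilion: $22,700.00; Garrison Terminal: $4,931.14; Central Greenway: $388.80

Minimums first: Upper Interchange $10,200.00; Pioneer Pavilion $22,700.00. Residual $16,415.00.
Residual split over remaining lane-miles 173.1: Hillcrest Corridor 11,095.0607 → $11,095.06; Garrison Terminal 4,931.1381 → $4,931.14; Central Greenway 388.8013 → $388.80.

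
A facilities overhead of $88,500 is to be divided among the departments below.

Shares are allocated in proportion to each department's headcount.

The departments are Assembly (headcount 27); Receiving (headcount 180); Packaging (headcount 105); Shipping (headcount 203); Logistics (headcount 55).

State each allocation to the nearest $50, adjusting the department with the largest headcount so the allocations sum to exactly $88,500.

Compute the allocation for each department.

Assembly: $4,200 | Receiving: $27,950 | Packaging: $16,300 | Shipping: $31,500 | Logistics: $8,550

Sum of headcount: 27 + 180 + 105 + 203 + 55 = 570.
Proportional shares: Assembly 4,192.11; Receiving 27,947.37; Packaging 16,302.63; Shipping 31,518.42; Logistics 8,539.47.
After rounding ($50): Assembly $4,200; Receiving $27,950; Packaging $16,300; Shipping $31,500; Logistics $8,550. Sum = $88,500.
No rounding difference to absorb.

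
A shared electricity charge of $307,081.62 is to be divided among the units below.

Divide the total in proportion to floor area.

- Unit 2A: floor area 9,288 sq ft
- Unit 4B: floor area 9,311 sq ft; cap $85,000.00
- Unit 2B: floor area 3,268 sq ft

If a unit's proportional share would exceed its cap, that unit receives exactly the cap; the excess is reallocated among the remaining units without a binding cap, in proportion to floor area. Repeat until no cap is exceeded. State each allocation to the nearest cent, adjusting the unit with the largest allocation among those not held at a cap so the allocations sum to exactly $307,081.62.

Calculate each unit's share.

Unit 2A: $164,279.55 | Unit 4B: $85,000.00 | Unit 2B: $57,802.07

Combined floor area = 21,867.
Proportional shares (ignoring caps): Unit 2A 130,432.8022; Unit 4B 130,755.7948; Unit 2B 45,893.0230.
Cap binds for Unit 4B ($85,000.00); remaining pool $222,081.62 reallocated over remaining floor area 12,556.
Redistributed shares: Unit 2A 164,279.5545 → $164,279.55; Unit 2B 57,802.0655 → $57,802.07.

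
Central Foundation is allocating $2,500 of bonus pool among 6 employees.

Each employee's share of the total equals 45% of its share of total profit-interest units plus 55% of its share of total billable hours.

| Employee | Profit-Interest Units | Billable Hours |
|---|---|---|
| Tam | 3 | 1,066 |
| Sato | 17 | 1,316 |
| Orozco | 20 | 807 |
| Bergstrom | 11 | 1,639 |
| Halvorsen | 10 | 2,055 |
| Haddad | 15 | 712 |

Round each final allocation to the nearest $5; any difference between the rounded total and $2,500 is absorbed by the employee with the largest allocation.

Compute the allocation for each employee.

Tam: $235 · Sato: $490 · Orozco: $440 · Bergstrom: $460 · Halvorsen: $525 · Haddad: $350

Totals — profit-interest units 76, billable hours 7,595.
Combined weights (45% profit-interest units + 55% billable hours): Tam 0.0950; Sato 0.1960; Orozco 0.1769; Bergstrom 0.1838; Halvorsen 0.2080; Haddad 0.1404.
Proportional shares: Tam 237.40; Sato 489.89; Orozco 442.15; Bergstrom 459.55; Halvorsen 520.06; Haddad 350.94.
Rounded to nearest $5: Tam $235; Sato $490; Orozco $440; Bergstrom $460; Halvorsen $520; Haddad $350. Sum = $2,495.
Difference $2,500 − $2,495 = +$5 applied to largest allocation (Halvorsen): Halvorsen becomes $525.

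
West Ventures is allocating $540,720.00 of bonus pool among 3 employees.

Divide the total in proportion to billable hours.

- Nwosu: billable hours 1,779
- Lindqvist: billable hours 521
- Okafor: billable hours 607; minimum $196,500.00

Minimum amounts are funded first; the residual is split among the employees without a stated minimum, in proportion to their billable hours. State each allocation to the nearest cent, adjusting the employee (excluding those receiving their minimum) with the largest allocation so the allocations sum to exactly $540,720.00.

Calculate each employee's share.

Fund the minimums — Okafor $196,500.00. Residual $344,220.00.
Residual split over remaining billable hours 2,300: Nwosu 266,246.6870 → $266,246.69; Lindqvist 77,973.3130 → $77,973.31.

Nwosu: $266,246.69 | Lindqvist: $77,973.31 | Okafor: $196,500.00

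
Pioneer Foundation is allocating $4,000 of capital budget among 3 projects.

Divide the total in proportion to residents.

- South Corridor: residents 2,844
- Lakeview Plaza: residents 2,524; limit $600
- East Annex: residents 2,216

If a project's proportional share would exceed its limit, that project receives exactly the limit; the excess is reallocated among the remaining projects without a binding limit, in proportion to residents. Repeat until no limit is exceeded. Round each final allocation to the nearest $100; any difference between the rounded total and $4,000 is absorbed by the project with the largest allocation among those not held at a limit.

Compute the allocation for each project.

South Corridor: $1,900 · Lakeview Plaza: $600 · East Annex: $1,500

Residents total: 7,584.
Pro-rata shares before constraints: South Corridor 1,500.00; Lakeview Plaza 1,331.22; East Annex 1,168.78.
Held at cap: Lakeview Plaza ($600); residual $3,400 reallocated over remaining residents 5,060.
Redistributed shares: South Corridor 1,910.99 → $1,900; East Annex 1,489.01 → $1,500.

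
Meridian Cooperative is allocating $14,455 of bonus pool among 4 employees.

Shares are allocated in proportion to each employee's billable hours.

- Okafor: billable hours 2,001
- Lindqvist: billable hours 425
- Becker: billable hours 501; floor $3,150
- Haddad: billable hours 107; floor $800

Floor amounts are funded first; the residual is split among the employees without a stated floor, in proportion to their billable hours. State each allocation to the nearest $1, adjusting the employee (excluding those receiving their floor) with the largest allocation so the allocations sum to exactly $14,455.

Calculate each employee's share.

Guaranteed amounts: Becker $3,150; Haddad $800. Residual $10,505.
Residual split over remaining billable hours 2,426: Okafor 8,664.68 → $8,665; Lindqvist 1,840.32 → $1,840.

Okafor: $8,665 · Lindqvist: $1,840 · Becker: $3,150 · Haddad: $800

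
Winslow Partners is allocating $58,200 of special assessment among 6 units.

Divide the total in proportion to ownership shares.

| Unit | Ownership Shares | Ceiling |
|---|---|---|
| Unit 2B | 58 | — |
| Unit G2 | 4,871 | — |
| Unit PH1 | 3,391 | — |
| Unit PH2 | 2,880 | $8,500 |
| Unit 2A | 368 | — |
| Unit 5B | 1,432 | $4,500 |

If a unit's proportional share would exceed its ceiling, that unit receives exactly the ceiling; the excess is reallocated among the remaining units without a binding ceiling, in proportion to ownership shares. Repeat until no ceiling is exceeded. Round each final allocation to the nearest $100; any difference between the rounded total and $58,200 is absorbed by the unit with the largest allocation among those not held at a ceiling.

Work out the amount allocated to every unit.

Unit 2B: $300 | Unit G2: $25,400 | Unit PH1: $17,600 | Unit PH2: $8,500 | Unit 2A: $1,900 | Unit 5B: $4,500

Total ownership shares = 13,000.
Unconstrained shares: Unit 2B 259.66; Unit G2 21,807.09; Unit PH1 15,181.25; Unit PH2 12,893.54; Unit 2A 1,647.51; Unit 5B 6,410.95.
Held at cap: Unit PH2 ($8,500), Unit 5B ($4,500); remaining pool $45,200 reallocated over remaining ownership shares 8,688.
Shares after redistribution: Unit 2B 301.75 → $300; Unit G2 25,341.76 → $25,300; Unit PH1 17,641.94 → $17,600; Unit 2A 1,914.55 → $1,900.
Rounding difference +$100 applied to Unit G2 → $25,400.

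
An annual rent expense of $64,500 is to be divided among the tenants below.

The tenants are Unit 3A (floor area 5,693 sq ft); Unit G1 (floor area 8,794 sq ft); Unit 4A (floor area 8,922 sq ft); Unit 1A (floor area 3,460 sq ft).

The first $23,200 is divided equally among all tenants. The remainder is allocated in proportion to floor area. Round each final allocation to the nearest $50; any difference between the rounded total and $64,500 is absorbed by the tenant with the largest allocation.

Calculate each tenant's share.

Unit 3A: $14,550 | Unit G1: $19,300 | Unit 4A: $19,550 | Unit 1A: $11,100

First tranche $23,200 split equally: $5,800 each.
Remainder $41,300 by floor area (total 26,869): Unit 3A 8,750.64 → $8,750; Unit G1 13,517.15 → $13,500; Unit 4A 13,713.89 → $13,700; Unit 1A 5,318.32 → $5,300.
Rounding difference +$50 on remainder applied to Unit 4A.
Totals: Unit 3A $5,800 + $8,750 = $14,550; Unit G1 $5,800 + $13,500 = $19,300; Unit 4A $5,800 + $13,750 = $19,550; Unit 1A $5,800 + $5,300 = $11,100.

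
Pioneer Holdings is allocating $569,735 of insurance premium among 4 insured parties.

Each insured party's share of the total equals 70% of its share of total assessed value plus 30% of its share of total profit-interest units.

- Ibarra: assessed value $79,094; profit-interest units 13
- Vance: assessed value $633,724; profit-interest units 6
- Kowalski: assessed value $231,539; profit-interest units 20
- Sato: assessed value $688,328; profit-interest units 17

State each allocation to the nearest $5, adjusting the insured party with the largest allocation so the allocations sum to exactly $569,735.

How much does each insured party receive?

Ibarra: $59,000 | Vance: $173,110 | Kowalski: $117,600 | Sato: $220,025

Assessed value total 1,632,685; profit-interest units total 56.
Combined weights (70% assessed value + 30% profit-interest units): Ibarra 0.1036; Vance 0.3038; Kowalski 0.2064; Sato 0.3862.
Raw shares: Ibarra 58,998.19; Vance 173,112.10; Kowalski 117,600.86; Sato 220,023.84.
At nearest $5: Ibarra $59,000; Vance $173,110; Kowalski $117,600; Sato $220,025. Sum = $569,735.
Sum already equals the total — no adjustment.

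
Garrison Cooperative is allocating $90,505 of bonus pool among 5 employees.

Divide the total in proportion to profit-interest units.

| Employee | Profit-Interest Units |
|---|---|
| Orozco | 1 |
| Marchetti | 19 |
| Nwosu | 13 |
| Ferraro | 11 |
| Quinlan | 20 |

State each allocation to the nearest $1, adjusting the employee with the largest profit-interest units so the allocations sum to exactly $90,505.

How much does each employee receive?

Total profit-interest units = 64.
Raw shares: Orozco 1/64 × $90,505 = 1,414.14; Marchetti 19/64 × $90,505 = 26,868.67; Nwosu 13/64 × $90,505 = 18,383.83; Ferraro 11/64 × $90,505 = 15,555.55; Quinlan 20/64 × $90,505 = 28,282.81.
At nearest $1: Orozco $1,414; Marchetti $26,869; Nwosu $18,384; Ferraro $15,556; Quinlan $28,283. Sum = $90,506.
Difference $90,505 − $90,506 = −$1 applied to largest profit-interest units (Quinlan): Quinlan becomes $28,282.

Orozco: $1,414 · Marchetti: $26,869 · Nwosu: $18,384 · Ferraro: $15,556 · Quinlan: $28,282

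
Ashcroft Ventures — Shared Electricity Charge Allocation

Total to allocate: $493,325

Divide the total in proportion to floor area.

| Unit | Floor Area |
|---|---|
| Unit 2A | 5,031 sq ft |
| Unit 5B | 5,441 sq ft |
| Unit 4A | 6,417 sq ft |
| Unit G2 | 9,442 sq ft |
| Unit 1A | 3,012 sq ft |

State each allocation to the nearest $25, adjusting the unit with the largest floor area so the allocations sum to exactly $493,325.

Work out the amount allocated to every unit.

Combined floor area = 5,031 + 5,441 + 6,417 + 9,442 + 3,012 = 29,343.
Raw shares: Unit 2A 84,582.97; Unit 5B 91,476.04; Unit 4A 107,884.90; Unit G2 158,742.28; Unit 1A 50,638.82.
After rounding ($25): Unit 2A $84,575; Unit 5B $91,475; Unit 4A $107,875; Unit G2 $158,750; Unit 1A $50,650. Sum = $493,325.
No rounding difference to absorb.

Unit 2A: $84,575; Unit 5B: $91,475; Unit 4A: $107,875; Unit G2: $158,750; Unit 1A: $50,650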